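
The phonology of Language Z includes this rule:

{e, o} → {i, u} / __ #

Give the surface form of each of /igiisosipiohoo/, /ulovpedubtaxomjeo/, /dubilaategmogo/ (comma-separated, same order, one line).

igiisosipiohou, ulovpedubtaxomjeu, dubilaategmogu

/igiisosipiohoo/: /o/ is a mid vowel in word-final position, so it raises to [u]. → [igiisosipiohou].
/ulovpedubtaxomjeo/: /o/ is a mid vowel in word-final position, so it raises to [u]. → [ulovpedubtaxomjeu].
/dubilaategmogo/: /o/ is a mid vowel in word-final position, so it raises to [u]. → [dubilaategmogu].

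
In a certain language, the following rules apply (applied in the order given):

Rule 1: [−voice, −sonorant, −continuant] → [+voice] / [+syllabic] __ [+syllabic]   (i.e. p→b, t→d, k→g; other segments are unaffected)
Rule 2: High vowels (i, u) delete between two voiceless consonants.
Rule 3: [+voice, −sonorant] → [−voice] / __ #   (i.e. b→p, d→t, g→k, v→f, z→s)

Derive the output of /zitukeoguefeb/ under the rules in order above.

Rule 1 (intervocalic voicing): /t/ is a voiceless stop between vowels /i/ and /u/, so it voices to [d]. /k/ is a voiceless stop between vowels /u/ and /e/, so it voices to [g]. /zitukeoguefeb/ → zidugeoguefeb.
Rule 2 (high vowel syncope): no segment meets the environment; /zidugeoguefeb/ is unchanged.
Rule 3 (final devoicing): /b/ is a voiced obstruent in word-final position, so it devoices to [p]. /zidugeoguefeb/ → zidugeoguefep.

zidugeoguefep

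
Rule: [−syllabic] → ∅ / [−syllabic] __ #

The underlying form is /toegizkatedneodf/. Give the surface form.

/f/ is the second consonant of a word-final cluster /df/, so it deletes.
The other instances of /t/, /g/, /z/, /k/, /d/, /n/ do not occur in the required environment and remain unchanged.
Surface form: [toegizkatedneod].

toegizkatedneod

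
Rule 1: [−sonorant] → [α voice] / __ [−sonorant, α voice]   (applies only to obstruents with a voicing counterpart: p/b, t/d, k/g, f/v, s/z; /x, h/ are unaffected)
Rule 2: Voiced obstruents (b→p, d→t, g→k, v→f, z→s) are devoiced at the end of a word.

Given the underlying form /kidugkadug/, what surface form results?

Rule 1 (regressive voicing assimilation): /g/ precedes the voiceless obstruent /k/, so it devoices to [k] by assimilation. /kidugkadug/ → kidukkadug.
Rule 2 (final devoicing): /g/ is a voiced obstruent in word-final position, so it devoices to [k]. /kidukkadug/ → kidukkaduk.

kidukkaduk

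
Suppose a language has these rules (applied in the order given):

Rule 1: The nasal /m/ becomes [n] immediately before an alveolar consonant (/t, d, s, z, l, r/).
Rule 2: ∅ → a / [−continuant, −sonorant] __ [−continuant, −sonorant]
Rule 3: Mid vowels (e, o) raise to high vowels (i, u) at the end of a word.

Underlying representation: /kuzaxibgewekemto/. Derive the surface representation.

kuzaxibagewekentu

Rule 1 (nasal place assimilation): /m/ precedes the alveolar consonant /t/, so it assimilates in place to [n]. /kuzaxibgewekemto/ → kuzaxibgewekento.
Rule 2 (stop-cluster a-epenthesis): /b/ and /g/ form a stop–stop cluster, so [a] is inserted between them. /kuzaxibgewekento/ → kuzaxibagewekento.
Rule 3 (final vowel raising): /o/ is a mid vowel in word-final position, so it raises to [u]. /kuzaxibagewekento/ → kuzaxibagewekentu.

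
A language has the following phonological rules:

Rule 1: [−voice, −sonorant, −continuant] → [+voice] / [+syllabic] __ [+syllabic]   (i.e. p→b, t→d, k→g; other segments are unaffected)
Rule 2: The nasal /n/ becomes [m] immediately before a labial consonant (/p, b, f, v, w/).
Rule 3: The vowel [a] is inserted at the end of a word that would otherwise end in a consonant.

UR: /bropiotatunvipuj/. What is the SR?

brobiodadumvibuja

Rule 1 (intervocalic voicing): /p/ is a voiceless stop between vowels /o/ and /i/, so it voices to [b]. /t/ is a voiceless stop between vowels /o/ and /a/, so it voices to [d]. /t/ is a voiceless stop between vowels /a/ and /u/, so it voices to [d]. /p/ is a voiceless stop between vowels /i/ and /u/, so it voices to [b]. /bropiotatunvipuj/ → brobiodadunvibuj.
Rule 2 (nasal place assimilation): /n/ precedes the labial consonant /v/, so it assimilates in place to [m]. /brobiodadunvibuj/ → brobiodadumvibuj.
Rule 3 (final a-epenthesis): the form ends in the consonant /j/, so [a] is inserted word-finally. /brobiodadumvibuj/ → brobiodadumvibuja.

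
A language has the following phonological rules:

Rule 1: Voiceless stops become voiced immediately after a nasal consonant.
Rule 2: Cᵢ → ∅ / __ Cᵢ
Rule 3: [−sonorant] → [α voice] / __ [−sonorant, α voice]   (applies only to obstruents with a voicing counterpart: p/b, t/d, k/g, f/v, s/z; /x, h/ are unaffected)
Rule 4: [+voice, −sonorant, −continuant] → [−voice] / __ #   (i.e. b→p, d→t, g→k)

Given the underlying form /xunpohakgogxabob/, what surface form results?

xunbohaggokxabop

Rule 1 (post-nasal voicing): /p/ is a voiceless stop immediately after the nasal /n/, so it voices to [b]. /xunpohakgogxabob/ → xunbohakgogxabob.
Rule 2 (degemination): no segment meets the environment; /xunbohakgogxabob/ is unchanged.
Rule 3 (regressive voicing assimilation): /k/ precedes the voiced obstruent /g/, so it voices to [g] by assimilation. /g/ precedes the voiceless obstruent /x/, so it devoices to [k] by assimilation. /xunbohakgogxabob/ → xunbohaggokxabob.
Rule 4 (final devoicing): /b/ is a voiced stop in word-final position, so it devoices to [p]. /xunbohaggokxabob/ → xunbohaggokxabop.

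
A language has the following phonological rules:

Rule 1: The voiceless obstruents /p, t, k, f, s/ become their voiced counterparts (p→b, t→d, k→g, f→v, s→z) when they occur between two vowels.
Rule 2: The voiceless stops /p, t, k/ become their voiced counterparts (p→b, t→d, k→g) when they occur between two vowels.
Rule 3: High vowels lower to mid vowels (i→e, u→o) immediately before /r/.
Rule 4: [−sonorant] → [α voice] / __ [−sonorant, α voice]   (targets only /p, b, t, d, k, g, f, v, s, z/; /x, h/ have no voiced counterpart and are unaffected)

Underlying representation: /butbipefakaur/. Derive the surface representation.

Rule 1 (intervocalic voicing): /p/ is a voiceless obstruent between vowels /i/ and /e/, so it voices to [b]. /f/ is a voiceless obstruent between vowels /e/ and /a/, so it voices to [v]. /k/ is a voiceless obstruent between vowels /a/ and /a/, so it voices to [g]. /butbipefakaur/ → butbibevagaur.
Rule 2 (intervocalic voicing): no segment meets the environment; /butbibevagaur/ is unchanged.
Rule 3 (pre-rhotic lowering): /u/ is a high vowel immediately before /r/, so it lowers to [o]. /butbibevagaur/ → butbibevagaor.
Rule 4 (regressive voicing assimilation): /t/ precedes the voiced obstruent /b/, so it voices to [d] by assimilation. /butbibevagaor/ → budbibevagaor.

budbibevagaor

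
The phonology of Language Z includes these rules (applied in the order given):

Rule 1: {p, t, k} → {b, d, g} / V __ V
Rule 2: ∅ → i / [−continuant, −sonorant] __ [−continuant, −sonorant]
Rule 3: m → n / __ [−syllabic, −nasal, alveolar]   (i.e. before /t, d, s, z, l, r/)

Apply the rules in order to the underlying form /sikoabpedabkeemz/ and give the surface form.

sigoabipedabikeenz

Rule 1 (intervocalic voicing): /k/ is a voiceless stop between vowels /i/ and /o/, so it voices to [g]. /sikoabpedabkeemz/ → sigoabpedabkeemz.
Rule 2 (stop-cluster i-epenthesis): /b/ and /p/ form a stop–stop cluster, so [i] is inserted between them. /b/ and /k/ form a stop–stop cluster, so [i] is inserted between them. /sigoabpedabkeemz/ → sigoabipedabikeemz.
Rule 3 (nasal place assimilation): /m/ precedes the alveolar consonant /z/, so it assimilates in place to [n]. /sigoabipedabikeemz/ → sigoabipedabikeenz.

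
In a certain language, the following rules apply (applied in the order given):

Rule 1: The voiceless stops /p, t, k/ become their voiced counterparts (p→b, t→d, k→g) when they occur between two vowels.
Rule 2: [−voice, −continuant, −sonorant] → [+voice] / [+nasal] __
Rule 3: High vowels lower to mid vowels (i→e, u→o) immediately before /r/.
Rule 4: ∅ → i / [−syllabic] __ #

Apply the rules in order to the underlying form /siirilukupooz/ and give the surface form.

sieriluguboozi

Rule 1 (intervocalic voicing): /k/ is a voiceless stop between vowels /u/ and /u/, so it voices to [g]. /p/ is a voiceless stop between vowels /u/ and /o/, so it voices to [b]. /siirilukupooz/ → siirilugubooz.
Rule 2 (post-nasal voicing): no segment meets the environment; /siirilugubooz/ is unchanged.
Rule 3 (pre-rhotic lowering): /i/ is a high vowel immediately before /r/, so it lowers to [e]. /siirilugubooz/ → sierilugubooz.
Rule 4 (final i-epenthesis): the form ends in the consonant /z/, so [i] is inserted word-finally. /sierilugubooz/ → sieriluguboozi.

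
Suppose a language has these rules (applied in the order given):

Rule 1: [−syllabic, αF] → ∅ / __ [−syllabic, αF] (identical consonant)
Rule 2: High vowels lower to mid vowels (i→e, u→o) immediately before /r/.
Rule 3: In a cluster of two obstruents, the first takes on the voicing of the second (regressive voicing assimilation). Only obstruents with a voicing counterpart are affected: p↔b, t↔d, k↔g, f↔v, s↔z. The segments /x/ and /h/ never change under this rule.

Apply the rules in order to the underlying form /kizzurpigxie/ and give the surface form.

kizorpikxie

Rule 1 (degemination): /zz/ is a geminate; the first /z/ deletes. /kizzurpigxie/ → kizurpigxie.
Rule 2 (pre-rhotic lowering): /u/ is a high vowel immediately before /r/, so it lowers to [o]. /kizurpigxie/ → kizorpigxie.
Rule 3 (regressive voicing assimilation): /g/ precedes the voiceless obstruent /x/, so it devoices to [k] by assimilation. /kizorpigxie/ → kizorpikxie.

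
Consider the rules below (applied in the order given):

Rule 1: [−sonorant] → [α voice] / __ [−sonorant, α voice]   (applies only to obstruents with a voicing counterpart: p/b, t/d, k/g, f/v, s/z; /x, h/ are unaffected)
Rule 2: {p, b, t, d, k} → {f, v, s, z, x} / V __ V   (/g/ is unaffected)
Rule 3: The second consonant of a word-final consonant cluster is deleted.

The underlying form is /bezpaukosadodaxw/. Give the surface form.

bespauxosazozax

Rule 1 (regressive voicing assimilation): /z/ precedes the voiceless obstruent /p/, so it devoices to [s] by assimilation. /bezpaukosadodaxw/ → bespaukosadodaxw.
Rule 2 (intervocalic spirantization): /k/ is a stop between vowels /u/ and /o/, so it spirantizes to the fricative [x]. /d/ is a stop between vowels /a/ and /o/, so it spirantizes to the fricative [z]. /d/ is a stop between vowels /o/ and /a/, so it spirantizes to the fricative [z]. /bespaukosadodaxw/ → bespauxosazozaxw.
Rule 3 (final cluster simplification): /w/ is the second consonant of a word-final cluster /xw/, so it deletes. /bespauxosazozaxw/ → bespauxosazozax.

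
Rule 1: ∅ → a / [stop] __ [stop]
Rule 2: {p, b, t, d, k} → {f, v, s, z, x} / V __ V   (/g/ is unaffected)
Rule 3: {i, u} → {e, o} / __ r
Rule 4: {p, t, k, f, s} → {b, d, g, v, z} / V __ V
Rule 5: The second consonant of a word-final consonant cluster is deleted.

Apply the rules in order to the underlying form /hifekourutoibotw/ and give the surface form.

Rule 1 (stop-cluster a-epenthesis): no segment meets the environment; /hifekourutoibotw/ is unchanged.
Rule 2 (intervocalic spirantization): /k/ is a stop between vowels /e/ and /o/, so it spirantizes to the fricative [x]. /t/ is a stop between vowels /u/ and /o/, so it spirantizes to the fricative [s]. /b/ is a stop between vowels /i/ and /o/, so it spirantizes to the fricative [v]. /hifekourutoibotw/ → hifexourusoivotw.
Rule 3 (pre-rhotic lowering): /u/ is a high vowel immediately before /r/, so it lowers to [o]. /hifexourusoivotw/ → hifexoorusoivotw.
Rule 4 (intervocalic voicing): /f/ is a voiceless obstruent between vowels /i/ and /e/, so it voices to [v]. /s/ is a voiceless obstruent between vowels /u/ and /o/, so it voices to [z]. /hifexoorusoivotw/ → hivexooruzoivotw.
Rule 5 (final cluster simplification): /w/ is the second consonant of a word-final cluster /tw/, so it deletes. /hivexooruzoivotw/ → hivexooruzoivot.

hivexooruzoivot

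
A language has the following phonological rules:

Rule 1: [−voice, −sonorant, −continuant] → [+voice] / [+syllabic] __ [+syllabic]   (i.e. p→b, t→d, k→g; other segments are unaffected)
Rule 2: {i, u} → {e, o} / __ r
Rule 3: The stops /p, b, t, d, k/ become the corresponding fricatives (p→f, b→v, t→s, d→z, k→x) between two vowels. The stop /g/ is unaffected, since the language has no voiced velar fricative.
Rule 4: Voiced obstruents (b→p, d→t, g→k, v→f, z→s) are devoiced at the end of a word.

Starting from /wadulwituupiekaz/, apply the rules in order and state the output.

Rule 1 (intervocalic voicing): /t/ is a voiceless stop between vowels /i/ and /u/, so it voices to [d]. /p/ is a voiceless stop between vowels /u/ and /i/, so it voices to [b]. /k/ is a voiceless stop between vowels /e/ and /a/, so it voices to [g]. /wadulwituupiekaz/ → wadulwiduubiegaz.
Rule 2 (pre-rhotic lowering): no segment meets the environment; /wadulwiduubiegaz/ is unchanged.
Rule 3 (intervocalic spirantization): /d/ is a stop between vowels /a/ and /u/, so it spirantizes to the fricative [z]. /d/ is a stop between vowels /i/ and /u/, so it spirantizes to the fricative [z]. /b/ is a stop between vowels /u/ and /i/, so it spirantizes to the fricative [v]. /wadulwiduubiegaz/ → wazulwizuuviegaz.
Rule 4 (final devoicing): /z/ is a voiced obstruent in word-final position, so it devoices to [s]. /wazulwizuuviegaz/ → wazulwizuuviegas.

wazulwizuuviegas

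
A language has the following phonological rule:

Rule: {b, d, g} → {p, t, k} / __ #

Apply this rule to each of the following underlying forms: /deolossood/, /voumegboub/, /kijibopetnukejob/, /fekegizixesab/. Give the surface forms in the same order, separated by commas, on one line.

/deolossood/: /d/ is a voiced stop in word-final position, so it devoices to [t]. → [deolossoot].
/voumegboub/: /b/ is a voiced stop in word-final position, so it devoices to [p]. → [voumegboup].
/kijibopetnukejob/: /b/ is a voiced stop in word-final position, so it devoices to [p]. → [kijibopetnukejop].
/fekegizixesab/: /b/ is a voiced stop in word-final position, so it devoices to [p]. → [fekegizixesap].

deolossoot, voumegboup, kijibopetnukejop, fekegizixesap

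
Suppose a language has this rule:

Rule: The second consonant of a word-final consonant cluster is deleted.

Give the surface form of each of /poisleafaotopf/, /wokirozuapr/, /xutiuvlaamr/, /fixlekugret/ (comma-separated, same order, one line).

/poisleafaotopf/: /f/ is the second consonant of a word-final cluster /pf/, so it deletes. → [poisleafaotop].
/wokirozuapr/: /r/ is the second consonant of a word-final cluster /pr/, so it deletes. → [wokirozuap].
/xutiuvlaamr/: /r/ is the second consonant of a word-final cluster /mr/, so it deletes. → [xutiuvlaam].
/fixlekugret/: the rule's environment is not met; surfaces unchanged as [fixlekugret].

poisleafaotop, wokirozuap, xutiuvlaam, fixlekugret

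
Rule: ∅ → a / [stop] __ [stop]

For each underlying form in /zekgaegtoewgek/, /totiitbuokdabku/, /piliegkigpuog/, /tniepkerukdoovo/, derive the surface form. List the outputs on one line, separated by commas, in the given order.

/zekgaegtoewgek/: /k/ and /g/ form a stop–stop cluster, so [a] is inserted between them. /g/ and /t/ form a stop–stop cluster, so [a] is inserted between them. → [zekagaegatoewgek].
/totiitbuokdabku/: /t/ and /b/ form a stop–stop cluster, so [a] is inserted between them. /k/ and /d/ form a stop–stop cluster, so [a] is inserted between them. /b/ and /k/ form a stop–stop cluster, so [a] is inserted between them. → [totiitabuokadabaku].
/piliegkigpuog/: /g/ and /k/ form a stop–stop cluster, so [a] is inserted between them. /g/ and /p/ form a stop–stop cluster, so [a] is inserted between them. → [piliegakigapuog].
/tniepkerukdoovo/: /p/ and /k/ form a stop–stop cluster, so [a] is inserted between them. /k/ and /d/ form a stop–stop cluster, so [a] is inserted between them. → [tniepakerukadoovo].

zekagaegatoewgek, totiitabuokadabaku, piliegakigapuog, tniepakerukadoovo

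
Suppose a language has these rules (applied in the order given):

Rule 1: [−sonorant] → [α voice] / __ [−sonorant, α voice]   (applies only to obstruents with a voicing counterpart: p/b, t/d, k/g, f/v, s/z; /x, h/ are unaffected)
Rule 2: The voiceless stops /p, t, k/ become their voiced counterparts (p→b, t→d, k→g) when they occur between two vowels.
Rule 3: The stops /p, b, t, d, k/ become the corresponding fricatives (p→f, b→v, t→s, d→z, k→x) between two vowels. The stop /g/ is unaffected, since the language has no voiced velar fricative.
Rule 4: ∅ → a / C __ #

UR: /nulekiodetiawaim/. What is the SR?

nulegiozeziawaima

Rule 1 (regressive voicing assimilation): no segment meets the environment; /nulekiodetiawaim/ is unchanged.
Rule 2 (intervocalic voicing): /k/ is a voiceless stop between vowels /e/ and /i/, so it voices to [g]. /t/ is a voiceless stop between vowels /e/ and /i/, so it voices to [d]. /nulekiodetiawaim/ → nulegiodediawaim.
Rule 3 (intervocalic spirantization): /d/ is a stop between vowels /o/ and /e/, so it spirantizes to the fricative [z]. /d/ is a stop between vowels /e/ and /i/, so it spirantizes to the fricative [z]. /nulegiodediawaim/ → nulegiozeziawaim.
Rule 4 (final a-epenthesis): the form ends in the consonant /m/, so [a] is inserted word-finally. /nulegiozeziawaim/ → nulegiozeziawaima.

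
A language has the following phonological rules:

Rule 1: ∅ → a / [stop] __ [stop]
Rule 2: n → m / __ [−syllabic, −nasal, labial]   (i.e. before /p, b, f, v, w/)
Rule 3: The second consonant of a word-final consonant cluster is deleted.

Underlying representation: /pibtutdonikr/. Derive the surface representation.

Rule 1 (stop-cluster a-epenthesis): /b/ and /t/ form a stop–stop cluster, so [a] is inserted between them. /t/ and /d/ form a stop–stop cluster, so [a] is inserted between them. /pibtutdonikr/ → pibatutadonikr.
Rule 2 (nasal place assimilation): no segment meets the environment; /pibatutadonikr/ is unchanged.
Rule 3 (final cluster simplification): /r/ is the second consonant of a word-final cluster /kr/, so it deletes. /pibatutadonikr/ → pibatutadonik.

pibatutadonik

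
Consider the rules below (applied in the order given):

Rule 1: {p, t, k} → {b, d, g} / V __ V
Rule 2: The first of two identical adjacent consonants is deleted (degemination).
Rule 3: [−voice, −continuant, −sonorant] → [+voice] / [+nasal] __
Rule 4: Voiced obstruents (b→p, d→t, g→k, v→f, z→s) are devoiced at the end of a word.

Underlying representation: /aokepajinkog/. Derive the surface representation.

Rule 1 (intervocalic voicing): /k/ is a voiceless stop between vowels /o/ and /e/, so it voices to [g]. /p/ is a voiceless stop between vowels /e/ and /a/, so it voices to [b]. /aokepajinkog/ → aogebajinkog.
Rule 2 (degemination): no segment meets the environment; /aogebajinkog/ is unchanged.
Rule 3 (post-nasal voicing): /k/ is a voiceless stop immediately after the nasal /n/, so it voices to [g]. /aogebajinkog/ → aogebajingog.
Rule 4 (final devoicing): /g/ is a voiced obstruent in word-final position, so it devoices to [k]. /aogebajingog/ → aogebajingok.

aogebajingok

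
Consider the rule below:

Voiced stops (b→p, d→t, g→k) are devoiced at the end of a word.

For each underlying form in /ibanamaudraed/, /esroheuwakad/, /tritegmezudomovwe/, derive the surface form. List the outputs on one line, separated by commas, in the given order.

/ibanamaudraed/: /d/ is a voiced stop in word-final position, so it devoices to [t]. → [ibanamaudraet].
/esroheuwakad/: /d/ is a voiced stop in word-final position, so it devoices to [t]. → [esroheuwakat].
/tritegmezudomovwe/: the rule's environment is not met; surfaces unchanged as [tritegmezudomovwe].

ibanamaudraet, esroheuwakat, tritegmezudomovwe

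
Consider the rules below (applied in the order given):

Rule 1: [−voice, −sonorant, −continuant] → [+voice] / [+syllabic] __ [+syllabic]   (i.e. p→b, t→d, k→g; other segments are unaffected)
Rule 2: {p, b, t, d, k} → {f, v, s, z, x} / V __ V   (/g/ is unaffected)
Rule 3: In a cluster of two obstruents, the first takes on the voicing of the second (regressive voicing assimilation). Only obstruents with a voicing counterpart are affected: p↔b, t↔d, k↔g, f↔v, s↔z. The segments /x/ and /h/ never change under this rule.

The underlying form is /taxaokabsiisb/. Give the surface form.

taxaogapsiizb

Rule 1 (intervocalic voicing): /k/ is a voiceless stop between vowels /o/ and /a/, so it voices to [g]. /taxaokabsiisb/ → taxaogabsiisb.
Rule 2 (intervocalic spirantization): no segment meets the environment; /taxaogabsiisb/ is unchanged.
Rule 3 (regressive voicing assimilation): /b/ precedes the voiceless obstruent /s/, so it devoices to [p] by assimilation. /s/ precedes the voiced obstruent /b/, so it voices to [z] by assimilation. /taxaogabsiisb/ → taxaogapsiizb.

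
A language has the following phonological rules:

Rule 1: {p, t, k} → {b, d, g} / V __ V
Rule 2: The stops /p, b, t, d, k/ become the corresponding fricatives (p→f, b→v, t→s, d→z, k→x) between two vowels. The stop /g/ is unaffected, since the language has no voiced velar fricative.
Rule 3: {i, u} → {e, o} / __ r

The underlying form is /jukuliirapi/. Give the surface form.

Rule 1 (intervocalic voicing): /k/ is a voiceless stop between vowels /u/ and /u/, so it voices to [g]. /p/ is a voiceless stop between vowels /a/ and /i/, so it voices to [b]. /jukuliirapi/ → juguliirabi.
Rule 2 (intervocalic spirantization): /b/ is a stop between vowels /a/ and /i/, so it spirantizes to the fricative [v]. /juguliirabi/ → juguliiravi.
Rule 3 (pre-rhotic lowering): /i/ is a high vowel immediately before /r/, so it lowers to [e]. /juguliiravi/ → jugulieravi.

jugulieravi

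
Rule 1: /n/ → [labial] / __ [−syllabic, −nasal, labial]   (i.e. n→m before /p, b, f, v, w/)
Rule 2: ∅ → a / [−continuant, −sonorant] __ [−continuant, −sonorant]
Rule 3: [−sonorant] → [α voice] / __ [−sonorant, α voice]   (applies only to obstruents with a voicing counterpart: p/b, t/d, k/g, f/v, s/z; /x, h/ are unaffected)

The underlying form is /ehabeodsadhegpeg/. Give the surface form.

Rule 1 (nasal place assimilation): no segment meets the environment; /ehabeodsadhegpeg/ is unchanged.
Rule 2 (stop-cluster a-epenthesis): /g/ and /p/ form a stop–stop cluster, so [a] is inserted between them. /ehabeodsadhegpeg/ → ehabeodsadhegapeg.
Rule 3 (regressive voicing assimilation): /d/ precedes the voiceless obstruent /s/, so it devoices to [t] by assimilation. /d/ precedes the voiceless obstruent /h/, so it devoices to [t] by assimilation. /ehabeodsadhegapeg/ → ehabeotsathegapeg.

ehabeotsathegapeg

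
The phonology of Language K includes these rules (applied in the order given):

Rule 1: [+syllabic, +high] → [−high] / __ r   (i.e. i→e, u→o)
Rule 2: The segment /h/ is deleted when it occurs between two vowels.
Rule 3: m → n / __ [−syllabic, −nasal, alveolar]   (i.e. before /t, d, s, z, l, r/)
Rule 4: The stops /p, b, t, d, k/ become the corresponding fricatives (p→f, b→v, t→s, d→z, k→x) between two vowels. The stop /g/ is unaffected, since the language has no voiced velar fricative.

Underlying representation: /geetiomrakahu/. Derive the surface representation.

Rule 1 (pre-rhotic lowering): no segment meets the environment; /geetiomrakahu/ is unchanged.
Rule 2 (intervocalic h-deletion): /h/ occurs between vowels /a/ and /u/, so it deletes. /geetiomrakahu/ → geetiomrakau.
Rule 3 (nasal place assimilation): /m/ precedes the alveolar consonant /r/, so it assimilates in place to [n]. /geetiomrakau/ → geetionrakau.
Rule 4 (intervocalic spirantization): /t/ is a stop between vowels /e/ and /i/, so it spirantizes to the fricative [s]. /k/ is a stop between vowels /a/ and /a/, so it spirantizes to the fricative [x]. /geetionrakau/ → geesionraxau.

geesionraxau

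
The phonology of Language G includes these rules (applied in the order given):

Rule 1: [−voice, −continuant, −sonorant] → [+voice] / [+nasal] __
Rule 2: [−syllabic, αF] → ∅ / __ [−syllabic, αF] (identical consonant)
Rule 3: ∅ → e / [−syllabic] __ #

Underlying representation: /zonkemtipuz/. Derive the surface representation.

zongemdipuze

Rule 1 (post-nasal voicing): /k/ is a voiceless stop immediately after the nasal /n/, so it voices to [g]. /t/ is a voiceless stop immediately after the nasal /m/, so it voices to [d]. /zonkemtipuz/ → zongemdipuz.
Rule 2 (degemination): no segment meets the environment; /zongemdipuz/ is unchanged.
Rule 3 (final e-epenthesis): the form ends in the consonant /z/, so [e] is inserted word-finally. /zongemdipuz/ → zongemdipuze.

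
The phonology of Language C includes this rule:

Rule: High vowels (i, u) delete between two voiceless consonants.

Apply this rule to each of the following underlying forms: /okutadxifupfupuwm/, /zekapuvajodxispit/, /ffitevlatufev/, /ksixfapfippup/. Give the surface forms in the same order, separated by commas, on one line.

oktadxfpfpuwm, zekapuvajodxspt, fftevlatfev, ksxfapfppp

/okutadxifupfupuwm/: /u/ is a high vowel flanked by voiceless consonants /k/ and /t/, so it deletes. /i/ is a high vowel flanked by voiceless consonants /x/ and /f/, so it deletes. /u/ is a high vowel flanked by voiceless consonants /f/ and /p/, so it deletes. /u/ is a high vowel flanked by voiceless consonants /f/ and /p/, so it deletes. → [oktadxfpfpuwm].
/zekapuvajodxispit/: /i/ is a high vowel flanked by voiceless consonants /x/ and /s/, so it deletes. /i/ is a high vowel flanked by voiceless consonants /p/ and /t/, so it deletes. → [zekapuvajodxspt].
/ffitevlatufev/: /i/ is a high vowel flanked by voiceless consonants /f/ and /t/, so it deletes. /u/ is a high vowel flanked by voiceless consonants /t/ and /f/, so it deletes. → [fftevlatfev].
/ksixfapfippup/: /i/ is a high vowel flanked by voiceless consonants /s/ and /x/, so it deletes. /i/ is a high vowel flanked by voiceless consonants /f/ and /p/, so it deletes. /u/ is a high vowel flanked by voiceless consonants /p/ and /p/, so it deletes. → [ksxfapfppp].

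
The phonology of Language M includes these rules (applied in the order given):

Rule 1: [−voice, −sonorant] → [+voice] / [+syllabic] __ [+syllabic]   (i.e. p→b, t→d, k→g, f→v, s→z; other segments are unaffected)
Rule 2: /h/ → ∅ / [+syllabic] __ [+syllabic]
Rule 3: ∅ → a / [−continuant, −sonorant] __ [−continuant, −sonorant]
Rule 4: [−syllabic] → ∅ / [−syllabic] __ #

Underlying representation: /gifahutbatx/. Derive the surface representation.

givautabat

Rule 1 (intervocalic voicing): /f/ is a voiceless obstruent between vowels /i/ and /a/, so it voices to [v]. /gifahutbatx/ → givahutbatx.
Rule 2 (intervocalic h-deletion): /h/ occurs between vowels /a/ and /u/, so it deletes. /givahutbatx/ → givautbatx.
Rule 3 (stop-cluster a-epenthesis): /t/ and /b/ form a stop–stop cluster, so [a] is inserted between them. /givautbatx/ → givautabatx.
Rule 4 (final cluster simplification): /x/ is the second consonant of a word-final cluster /tx/, so it deletes. /givautabatx/ → givautabat.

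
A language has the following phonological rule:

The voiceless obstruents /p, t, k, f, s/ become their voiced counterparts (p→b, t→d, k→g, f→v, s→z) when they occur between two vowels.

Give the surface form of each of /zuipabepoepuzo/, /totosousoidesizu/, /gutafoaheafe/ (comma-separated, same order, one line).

/zuipabepoepuzo/: /p/ is a voiceless obstruent between vowels /i/ and /a/, so it voices to [b]. /p/ is a voiceless obstruent between vowels /e/ and /o/, so it voices to [b]. /p/ is a voiceless obstruent between vowels /e/ and /u/, so it voices to [b]. → [zuibabeboebuzo].
/totosousoidesizu/: /t/ is a voiceless obstruent between vowels /o/ and /o/, so it voices to [d]. /s/ is a voiceless obstruent between vowels /o/ and /o/, so it voices to [z]. /s/ is a voiceless obstruent between vowels /u/ and /o/, so it voices to [z]. /s/ is a voiceless obstruent between vowels /e/ and /i/, so it voices to [z]. → [todozouzoidezizu].
/gutafoaheafe/: /t/ is a voiceless obstruent between vowels /u/ and /a/, so it voices to [d]. /f/ is a voiceless obstruent between vowels /a/ and /o/, so it voices to [v]. /f/ is a voiceless obstruent between vowels /a/ and /e/, so it voices to [v]. → [gudavoaheave].

zuibabeboebuzo, todozouzoidezizu, gudavoaheave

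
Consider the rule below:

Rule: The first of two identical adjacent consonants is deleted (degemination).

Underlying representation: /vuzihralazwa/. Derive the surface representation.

No segment of /vuzihralazwa/ meets the structural description of the rule, so the form surfaces unchanged.

vuzihralazwa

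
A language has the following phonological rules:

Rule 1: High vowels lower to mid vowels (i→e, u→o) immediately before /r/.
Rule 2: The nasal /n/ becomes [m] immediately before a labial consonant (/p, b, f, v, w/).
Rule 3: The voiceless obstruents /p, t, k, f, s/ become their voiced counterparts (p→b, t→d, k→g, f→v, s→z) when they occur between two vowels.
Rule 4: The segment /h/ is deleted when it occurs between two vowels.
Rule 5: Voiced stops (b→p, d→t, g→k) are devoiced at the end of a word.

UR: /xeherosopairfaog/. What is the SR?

Rule 1 (pre-rhotic lowering): /i/ is a high vowel immediately before /r/, so it lowers to [e]. /xeherosopairfaog/ → xeherosopaerfaog.
Rule 2 (nasal place assimilation): no segment meets the environment; /xeherosopaerfaog/ is unchanged.
Rule 3 (intervocalic voicing): /s/ is a voiceless obstruent between vowels /o/ and /o/, so it voices to [z]. /p/ is a voiceless obstruent between vowels /o/ and /a/, so it voices to [b]. /xeherosopaerfaog/ → xeherozobaerfaog.
Rule 4 (intervocalic h-deletion): /h/ occurs between vowels /e/ and /e/, so it deletes. /xeherozobaerfaog/ → xeerozobaerfaog.
Rule 5 (final devoicing): /g/ is a voiced stop in word-final position, so it devoices to [k]. /xeerozobaerfaog/ → xeerozobaerfaok.

xeerozobaerfaok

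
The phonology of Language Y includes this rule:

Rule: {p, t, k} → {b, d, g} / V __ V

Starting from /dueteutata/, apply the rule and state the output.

duedeudada

/t/ is a voiceless stop between vowels /e/ and /e/, so it voices to [d].
/t/ is a voiceless stop between vowels /u/ and /a/, so it voices to [d].
/t/ is a voiceless stop between vowels /a/ and /a/, so it voices to [d].
Surface form: [duedeudada].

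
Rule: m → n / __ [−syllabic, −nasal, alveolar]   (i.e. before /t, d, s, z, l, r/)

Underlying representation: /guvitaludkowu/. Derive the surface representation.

guvitaludkowu

No segment of /guvitaludkowu/ meets the structural description of the rule, so the form surfaces unchanged.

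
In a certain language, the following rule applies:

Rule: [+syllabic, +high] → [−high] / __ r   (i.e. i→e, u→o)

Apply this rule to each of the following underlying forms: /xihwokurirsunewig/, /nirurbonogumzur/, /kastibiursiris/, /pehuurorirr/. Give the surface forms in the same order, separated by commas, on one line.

/xihwokurirsunewig/: /u/ is a high vowel immediately before /r/, so it lowers to [o]. /i/ is a high vowel immediately before /r/, so it lowers to [e]. → [xihwokorersunewig].
/nirurbonogumzur/: /i/ is a high vowel immediately before /r/, so it lowers to [e]. /u/ is a high vowel immediately before /r/, so it lowers to [o]. /u/ is a high vowel immediately before /r/, so it lowers to [o]. → [nerorbonogumzor].
/kastibiursiris/: /u/ is a high vowel immediately before /r/, so it lowers to [o]. /i/ is a high vowel immediately before /r/, so it lowers to [e]. → [kastibiorseris].
/pehuurorirr/: /u/ is a high vowel immediately before /r/, so it lowers to [o]. /i/ is a high vowel immediately before /r/, so it lowers to [e]. → [pehuororerr].

xihwokorersunewig, nerorbonogumzor, kastibiorseris, pehuororerr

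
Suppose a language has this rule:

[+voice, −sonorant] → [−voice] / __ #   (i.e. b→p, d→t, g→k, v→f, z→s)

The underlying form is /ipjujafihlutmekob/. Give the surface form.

/b/ is a voiced obstruent in word-final position, so it devoices to [p].
Surface form: [ipjujafihlutmekop].

ipjujafihlutmekop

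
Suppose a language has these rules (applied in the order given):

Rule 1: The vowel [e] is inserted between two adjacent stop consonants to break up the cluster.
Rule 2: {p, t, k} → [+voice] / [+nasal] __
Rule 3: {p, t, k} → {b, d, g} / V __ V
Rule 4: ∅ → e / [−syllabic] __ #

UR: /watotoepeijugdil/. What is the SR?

wadodoebeijugedile

Rule 1 (stop-cluster e-epenthesis): /g/ and /d/ form a stop–stop cluster, so [e] is inserted between them. /watotoepeijugdil/ → watotoepeijugedil.
Rule 2 (post-nasal voicing): no segment meets the environment; /watotoepeijugedil/ is unchanged.
Rule 3 (intervocalic voicing): /t/ is a voiceless stop between vowels /a/ and /o/, so it voices to [d]. /t/ is a voiceless stop between vowels /o/ and /o/, so it voices to [d]. /p/ is a voiceless stop between vowels /e/ and /e/, so it voices to [b]. /watotoepeijugedil/ → wadodoebeijugedil.
Rule 4 (final e-epenthesis): the form ends in the consonant /l/, so [e] is inserted word-finally. /wadodoebeijugedil/ → wadodoebeijugedile.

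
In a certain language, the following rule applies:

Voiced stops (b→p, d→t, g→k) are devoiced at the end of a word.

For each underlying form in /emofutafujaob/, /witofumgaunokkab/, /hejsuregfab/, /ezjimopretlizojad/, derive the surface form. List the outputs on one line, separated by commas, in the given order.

/emofutafujaob/: /b/ is a voiced stop in word-final position, so it devoices to [p]. → [emofutafujaop].
/witofumgaunokkab/: /b/ is a voiced stop in word-final position, so it devoices to [p]. → [witofumgaunokkap].
/hejsuregfab/: /b/ is a voiced stop in word-final position, so it devoices to [p]. → [hejsuregfap].
/ezjimopretlizojad/: /d/ is a voiced stop in word-final position, so it devoices to [t]. → [ezjimopretlizojat].

emofutafujaop, witofumgaunokkap, hejsuregfap, ezjimopretlizojat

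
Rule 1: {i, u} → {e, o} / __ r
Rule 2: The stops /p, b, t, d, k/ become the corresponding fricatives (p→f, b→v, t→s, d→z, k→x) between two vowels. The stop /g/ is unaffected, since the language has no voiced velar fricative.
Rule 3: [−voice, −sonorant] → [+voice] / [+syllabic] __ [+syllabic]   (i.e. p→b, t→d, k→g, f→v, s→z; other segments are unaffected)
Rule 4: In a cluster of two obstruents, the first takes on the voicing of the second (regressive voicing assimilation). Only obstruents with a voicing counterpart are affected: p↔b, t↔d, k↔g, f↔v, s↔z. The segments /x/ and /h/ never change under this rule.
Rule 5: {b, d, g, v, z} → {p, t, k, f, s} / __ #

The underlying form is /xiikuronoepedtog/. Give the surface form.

Rule 1 (pre-rhotic lowering): /u/ is a high vowel immediately before /r/, so it lowers to [o]. /xiikuronoepedtog/ → xiikoronoepedtog.
Rule 2 (intervocalic spirantization): /k/ is a stop between vowels /i/ and /o/, so it spirantizes to the fricative [x]. /p/ is a stop between vowels /e/ and /e/, so it spirantizes to the fricative [f]. /xiikoronoepedtog/ → xiixoronoefedtog.
Rule 3 (intervocalic voicing): /f/ is a voiceless obstruent between vowels /e/ and /e/, so it voices to [v]. /xiixoronoefedtog/ → xiixoronoevedtog.
Rule 4 (regressive voicing assimilation): /d/ precedes the voiceless obstruent /t/, so it devoices to [t] by assimilation. /xiixoronoevedtog/ → xiixoronoevettog.
Rule 5 (final devoicing): /g/ is a voiced obstruent in word-final position, so it devoices to [k]. /xiixoronoevettog/ → xiixoronoevettok.

xiixoronoevettok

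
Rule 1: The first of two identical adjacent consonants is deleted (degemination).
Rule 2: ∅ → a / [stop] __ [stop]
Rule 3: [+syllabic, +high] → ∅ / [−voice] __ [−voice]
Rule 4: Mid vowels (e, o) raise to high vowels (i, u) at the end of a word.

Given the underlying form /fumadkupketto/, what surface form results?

fumadakpaketu

Rule 1 (degemination): /tt/ is a geminate; the first /t/ deletes. /fumadkupketto/ → fumadkupketo.
Rule 2 (stop-cluster a-epenthesis): /d/ and /k/ form a stop–stop cluster, so [a] is inserted between them. /p/ and /k/ form a stop–stop cluster, so [a] is inserted between them. /fumadkupketo/ → fumadakupaketo.
Rule 3 (high vowel syncope): /u/ is a high vowel flanked by voiceless consonants /k/ and /p/, so it deletes. /fumadakupaketo/ → fumadakpaketo.
Rule 4 (final vowel raising): /o/ is a mid vowel in word-final position, so it raises to [u]. /fumadakpaketo/ → fumadakpaketu.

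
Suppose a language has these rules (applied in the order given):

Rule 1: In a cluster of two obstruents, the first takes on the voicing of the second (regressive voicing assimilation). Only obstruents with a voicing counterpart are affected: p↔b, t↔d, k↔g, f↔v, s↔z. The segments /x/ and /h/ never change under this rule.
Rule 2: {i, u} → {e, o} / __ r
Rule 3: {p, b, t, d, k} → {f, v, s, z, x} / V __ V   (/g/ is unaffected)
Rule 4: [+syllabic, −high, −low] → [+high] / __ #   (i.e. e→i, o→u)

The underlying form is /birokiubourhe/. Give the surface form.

beroxiuvoorhi

Rule 1 (regressive voicing assimilation): no segment meets the environment; /birokiubourhe/ is unchanged.
Rule 2 (pre-rhotic lowering): /i/ is a high vowel immediately before /r/, so it lowers to [e]. /u/ is a high vowel immediately before /r/, so it lowers to [o]. /birokiubourhe/ → berokiuboorhe.
Rule 3 (intervocalic spirantization): /k/ is a stop between vowels /o/ and /i/, so it spirantizes to the fricative [x]. /b/ is a stop between vowels /u/ and /o/, so it spirantizes to the fricative [v]. /berokiuboorhe/ → beroxiuvoorhe.
Rule 4 (final vowel raising): /e/ is a mid vowel in word-final position, so it raises to [i]. /beroxiuvoorhe/ → beroxiuvoorhi.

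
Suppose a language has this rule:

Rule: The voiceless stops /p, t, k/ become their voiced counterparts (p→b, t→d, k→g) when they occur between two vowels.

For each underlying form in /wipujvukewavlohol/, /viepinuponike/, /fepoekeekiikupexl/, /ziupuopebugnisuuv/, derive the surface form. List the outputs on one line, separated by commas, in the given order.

wibujvugewavlohol, viebinubonige, feboegeegiigubexl, ziubuobebugnisuuv

/wipujvukewavlohol/: /p/ is a voiceless stop between vowels /i/ and /u/, so it voices to [b]. /k/ is a voiceless stop between vowels /u/ and /e/, so it voices to [g]. → [wibujvugewavlohol].
/viepinuponike/: /p/ is a voiceless stop between vowels /e/ and /i/, so it voices to [b]. /p/ is a voiceless stop between vowels /u/ and /o/, so it voices to [b]. /k/ is a voiceless stop between vowels /i/ and /e/, so it voices to [g]. → [viebinubonige].
/fepoekeekiikupexl/: /p/ is a voiceless stop between vowels /e/ and /o/, so it voices to [b]. /k/ is a voiceless stop between vowels /e/ and /e/, so it voices to [g]. /k/ is a voiceless stop between vowels /e/ and /i/, so it voices to [g]. /k/ is a voiceless stop between vowels /i/ and /u/, so it voices to [g]. /p/ is a voiceless stop between vowels /u/ and /e/, so it voices to [b]. → [feboegeegiigubexl].
/ziupuopebugnisuuv/: /p/ is a voiceless stop between vowels /u/ and /u/, so it voices to [b]. /p/ is a voiceless stop between vowels /o/ and /e/, so it voices to [b]. → [ziubuobebugnisuuv].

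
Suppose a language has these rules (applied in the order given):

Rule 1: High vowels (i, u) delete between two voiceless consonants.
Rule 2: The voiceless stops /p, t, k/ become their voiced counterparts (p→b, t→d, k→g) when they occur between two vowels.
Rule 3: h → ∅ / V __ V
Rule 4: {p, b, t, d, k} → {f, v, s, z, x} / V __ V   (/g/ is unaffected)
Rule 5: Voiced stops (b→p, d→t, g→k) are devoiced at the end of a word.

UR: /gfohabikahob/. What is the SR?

Rule 1 (high vowel syncope): no segment meets the environment; /gfohabikahob/ is unchanged.
Rule 2 (intervocalic voicing): /k/ is a voiceless stop between vowels /i/ and /a/, so it voices to [g]. /gfohabikahob/ → gfohabigahob.
Rule 3 (intervocalic h-deletion): /h/ occurs between vowels /o/ and /a/, so it deletes. /h/ occurs between vowels /a/ and /o/, so it deletes. /gfohabigahob/ → gfoabigaob.
Rule 4 (intervocalic spirantization): /b/ is a stop between vowels /a/ and /i/, so it spirantizes to the fricative [v]. /gfoabigaob/ → gfoavigaob.
Rule 5 (final devoicing): /b/ is a voiced stop in word-final position, so it devoices to [p]. /gfoavigaob/ → gfoavigaop.

gfoavigaop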